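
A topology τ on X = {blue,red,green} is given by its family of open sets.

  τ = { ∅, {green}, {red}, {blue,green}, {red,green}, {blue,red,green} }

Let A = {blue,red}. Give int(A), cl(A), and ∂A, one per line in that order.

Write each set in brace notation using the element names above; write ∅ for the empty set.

U open, U⊆A: ∅, {red}. int(A) = ⋃ = {red}
X∖A={green}, int(X∖A)={green}, hence cl(A)={blue,red}
∂A: remove int from cl → {blue}

int(A) = {red}
cl(A)  = {blue,red}
∂A     = {blue}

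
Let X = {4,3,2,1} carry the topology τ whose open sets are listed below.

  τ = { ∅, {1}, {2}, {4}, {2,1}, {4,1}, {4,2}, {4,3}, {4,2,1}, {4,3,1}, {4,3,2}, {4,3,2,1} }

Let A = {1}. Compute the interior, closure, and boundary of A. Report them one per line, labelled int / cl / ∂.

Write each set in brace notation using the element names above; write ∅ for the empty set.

interior: largest open inside A is {1} (from ∅, {1})
cl via duality: int({4,3,2}) = {4,3,2}, so X∖{4,3,2} = {1}
cl∖int = ∅

int(A) = {1}
cl(A)  = {1}
∂A     = ∅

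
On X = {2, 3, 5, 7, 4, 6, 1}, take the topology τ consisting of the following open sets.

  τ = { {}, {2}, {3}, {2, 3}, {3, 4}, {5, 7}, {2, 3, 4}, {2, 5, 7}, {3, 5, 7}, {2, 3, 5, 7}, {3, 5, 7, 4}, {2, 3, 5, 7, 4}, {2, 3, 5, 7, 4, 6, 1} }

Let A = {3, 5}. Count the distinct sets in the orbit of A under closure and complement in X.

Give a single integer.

12

complement {2, 7, 4, 6, 1}; its interior {2}; cl(A) = X∖{2} = {3, 5, 7, 4, 6, 1}
With k = closure, c = complement:
  1. A     = {3, 5}
  2. kA    = {3, 5, 7, 4, 6, 1}
  3. cA    = {2, 7, 4, 6, 1}
  4. ckA   = {2}
  5. kcA   = {2, 5, 7, 4, 6, 1}
  6. kckA  = {2, 6, 1}
  7. ckcA  = {3}
  8. ckckA = {3, 5, 7, 4}
  9. kckcA = {3, 4, 6, 1}
  10. ckckcA = {2, 5, 7}
  11. kckckcA = {2, 5, 7, 6, 1}
  12. ckckckcA = {3, 4}
k, c of each give nothing new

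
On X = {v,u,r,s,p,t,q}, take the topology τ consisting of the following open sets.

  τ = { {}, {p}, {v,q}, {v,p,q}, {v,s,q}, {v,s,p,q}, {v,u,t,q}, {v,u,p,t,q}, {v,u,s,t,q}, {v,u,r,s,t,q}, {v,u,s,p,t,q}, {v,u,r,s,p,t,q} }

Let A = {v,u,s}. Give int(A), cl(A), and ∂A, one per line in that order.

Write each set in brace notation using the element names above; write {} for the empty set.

open subsets of A: {}; so int(A) = {}
closure: X∖int(X∖A) = X∖{p} = {v,u,r,s,t,q}
∂A = {v,u,r,s,t,q} minus {} = {v,u,r,s,t,q}

int(A) = {}
cl(A)  = {v,u,r,s,t,q}
∂A     = {v,u,r,s,t,q}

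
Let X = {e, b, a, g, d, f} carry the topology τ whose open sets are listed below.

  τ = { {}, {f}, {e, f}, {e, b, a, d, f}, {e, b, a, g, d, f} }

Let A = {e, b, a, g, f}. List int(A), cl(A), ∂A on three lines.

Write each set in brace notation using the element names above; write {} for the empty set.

int(A) = {e, f}
cl(A)  = {e, b, a, g, d, f}
∂A     = {b, a, g, d}

opens ⊆ A: {}, {f}, {e, f}; union → int = {e, f}
complement {d}; its interior {}; cl(A) = X∖{} = {e, b, a, g, d, f}
boundary = {e, b, a, g, d, f} ∖ {e, f} = {b, a, g, d}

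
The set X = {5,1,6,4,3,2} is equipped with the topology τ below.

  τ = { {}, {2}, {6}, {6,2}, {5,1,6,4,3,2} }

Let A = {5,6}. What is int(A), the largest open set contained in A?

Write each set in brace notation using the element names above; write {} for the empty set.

opens ⊆ A: {}, {6}; union → int = {6}

{6}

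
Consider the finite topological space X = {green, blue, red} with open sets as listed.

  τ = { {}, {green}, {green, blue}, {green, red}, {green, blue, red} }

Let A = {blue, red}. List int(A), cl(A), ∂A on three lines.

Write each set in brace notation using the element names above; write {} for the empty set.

int(A) = {}
cl(A)  = {blue, red}
∂A     = {blue, red}

open subsets of A: {}; so int(A) = {}
closure: X∖int(X∖A) = X∖{green} = {blue, red}
∂A = {blue, red} minus {} = {blue, red}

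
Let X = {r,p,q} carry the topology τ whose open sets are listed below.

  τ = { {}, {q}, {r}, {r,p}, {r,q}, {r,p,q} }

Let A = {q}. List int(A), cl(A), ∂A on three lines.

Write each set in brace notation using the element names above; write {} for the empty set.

int(A) = {q}
cl(A)  = {q}
∂A     = {}

interior: largest open inside A is {q} (from {}, {q})
cl via duality: int({r,p}) = {r,p}, so X∖{r,p} = {q}
cl∖int = {}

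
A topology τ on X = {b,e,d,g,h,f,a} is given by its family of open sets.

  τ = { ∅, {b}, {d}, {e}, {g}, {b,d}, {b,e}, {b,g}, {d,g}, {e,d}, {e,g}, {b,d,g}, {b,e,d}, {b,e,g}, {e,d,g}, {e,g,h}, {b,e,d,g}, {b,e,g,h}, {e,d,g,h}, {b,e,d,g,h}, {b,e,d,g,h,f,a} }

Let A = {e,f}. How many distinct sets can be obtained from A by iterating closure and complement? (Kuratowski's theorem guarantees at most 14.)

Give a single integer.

X∖A={b,d,g,h,a}, int(X∖A)={b,d,g}, hence cl(A)={e,h,f,a}
Orbit (k=closure, c=complement):
  1. A     = {e,f}
  2. kA    = {e,h,f,a}
  3. cA    = {b,d,g,h,a}
  4. ckA   = {b,d,g}
  5. kcA   = {b,d,g,h,f,a}
  6. ckcA  = {e}
(closed under both — stop)

6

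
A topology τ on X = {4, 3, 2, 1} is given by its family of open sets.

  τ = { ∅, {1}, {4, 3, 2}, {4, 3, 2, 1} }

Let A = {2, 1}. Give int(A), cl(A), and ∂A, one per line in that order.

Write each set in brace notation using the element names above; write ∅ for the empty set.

open subsets of A: ∅, {1}; so int(A) = {1}
closure: X∖int(X∖A) = X∖∅ = {4, 3, 2, 1}
∂A = {4, 3, 2, 1} minus {1} = {4, 3, 2}

int(A) = {1}
cl(A)  = {4, 3, 2, 1}
∂A     = {4, 3, 2}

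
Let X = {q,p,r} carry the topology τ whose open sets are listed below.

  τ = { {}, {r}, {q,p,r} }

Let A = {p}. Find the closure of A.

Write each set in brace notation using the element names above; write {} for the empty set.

complement {q,r}; its interior {r}; cl(A) = X∖{r} = {q,p}

{q,p}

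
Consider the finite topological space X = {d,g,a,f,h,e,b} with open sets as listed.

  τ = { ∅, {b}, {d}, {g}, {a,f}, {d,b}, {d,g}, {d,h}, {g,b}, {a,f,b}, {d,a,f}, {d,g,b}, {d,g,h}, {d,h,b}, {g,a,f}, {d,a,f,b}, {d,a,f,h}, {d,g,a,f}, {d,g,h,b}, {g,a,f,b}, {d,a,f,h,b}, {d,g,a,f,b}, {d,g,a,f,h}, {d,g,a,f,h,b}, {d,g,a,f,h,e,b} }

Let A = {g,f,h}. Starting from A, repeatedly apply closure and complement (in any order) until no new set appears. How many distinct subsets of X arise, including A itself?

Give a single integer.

complement {d,a,e,b}; its interior {d,b}; cl(A) = X∖{d,b} = {g,a,f,h,e}
With k = closure, c = complement:
  1. A     = {g,f,h}
  2. kA    = {g,a,f,h,e}
  3. cA    = {d,a,e,b}
  4. ckA   = {d,b}
  5. kcA   = {d,a,f,h,e,b}
  6. kckA  = {d,h,e,b}
  7. ckcA  = {g}
  8. ckckA = {g,a,f}
  9. kckcA = {g,e}
  10. kckckA = {g,a,f,e}
  11. ckckcA = {d,a,f,h,b}
  12. ckckckA = {d,h,b}
k, c of each give nothing new

12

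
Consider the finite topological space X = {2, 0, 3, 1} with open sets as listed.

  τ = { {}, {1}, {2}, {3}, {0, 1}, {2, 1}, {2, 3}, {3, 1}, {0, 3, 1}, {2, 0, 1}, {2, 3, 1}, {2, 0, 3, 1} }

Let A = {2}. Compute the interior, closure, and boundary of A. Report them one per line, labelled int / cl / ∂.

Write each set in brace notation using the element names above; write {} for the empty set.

U open, U⊆A: {}, {2}. int(A) = ⋃ = {2}
X∖A={0, 3, 1}, int(X∖A)={0, 3, 1}, hence cl(A)={2}
∂A: remove int from cl → {}

int(A) = {2}
cl(A)  = {2}
∂A     = {}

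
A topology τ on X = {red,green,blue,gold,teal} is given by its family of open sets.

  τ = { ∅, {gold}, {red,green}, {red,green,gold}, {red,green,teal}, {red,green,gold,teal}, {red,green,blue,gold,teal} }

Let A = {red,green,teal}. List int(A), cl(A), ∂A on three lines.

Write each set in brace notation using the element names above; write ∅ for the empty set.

int(A) = {red,green,teal}
cl(A)  = {red,green,blue,teal}
∂A     = {blue}

U open, U⊆A: ∅, {red,green}, {red,green,teal}. int(A) = ⋃ = {red,green,teal}
X∖A={blue,gold}, int(X∖A)={gold}, hence cl(A)={red,green,blue,teal}
∂A: remove int from cl → {blue}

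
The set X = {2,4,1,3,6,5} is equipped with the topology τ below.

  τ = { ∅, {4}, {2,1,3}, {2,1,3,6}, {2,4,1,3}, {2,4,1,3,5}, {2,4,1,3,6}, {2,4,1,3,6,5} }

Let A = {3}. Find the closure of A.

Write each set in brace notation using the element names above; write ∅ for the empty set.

X∖A={2,4,1,6,5}, int(X∖A)={4}, hence cl(A)={2,1,3,6,5}

{2,1,3,6,5}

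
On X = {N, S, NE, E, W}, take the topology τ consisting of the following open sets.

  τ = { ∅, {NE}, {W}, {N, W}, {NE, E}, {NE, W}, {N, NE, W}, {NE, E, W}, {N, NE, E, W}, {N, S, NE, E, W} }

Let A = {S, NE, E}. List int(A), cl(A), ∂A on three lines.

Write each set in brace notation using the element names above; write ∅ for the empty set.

interior: largest open inside A is {NE, E} (from ∅, {NE}, {NE, E})
cl via duality: int({N, W}) = {N, W}, so X∖{N, W} = {S, NE, E}
cl∖int = {S}

int(A) = {NE, E}
cl(A)  = {S, NE, E}
∂A     = {S}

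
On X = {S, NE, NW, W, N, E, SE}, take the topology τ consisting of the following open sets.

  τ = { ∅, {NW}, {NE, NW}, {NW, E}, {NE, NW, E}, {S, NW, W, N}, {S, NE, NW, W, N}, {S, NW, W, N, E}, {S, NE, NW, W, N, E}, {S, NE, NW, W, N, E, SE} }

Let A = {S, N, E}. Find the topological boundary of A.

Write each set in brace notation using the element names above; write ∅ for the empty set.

U open, U⊆A: ∅. int(A) = ⋃ = ∅
X∖A={NE, NW, W, SE}, int(X∖A)={NE, NW}, hence cl(A)={S, W, N, E, SE}
∂A: remove int from cl → {S, W, N, E, SE}

{S, W, N, E, SE}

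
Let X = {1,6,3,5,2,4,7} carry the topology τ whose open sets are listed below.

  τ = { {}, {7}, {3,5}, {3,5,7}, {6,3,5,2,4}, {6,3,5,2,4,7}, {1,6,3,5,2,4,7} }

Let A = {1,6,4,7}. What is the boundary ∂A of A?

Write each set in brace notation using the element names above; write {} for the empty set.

opens ⊆ A: {}, {7}; union → int = {7}
complement {3,5,2}; its interior {3,5}; cl(A) = X∖{3,5} = {1,6,2,4,7}
boundary = {1,6,2,4,7} ∖ {7} = {1,6,2,4}

{1,6,2,4}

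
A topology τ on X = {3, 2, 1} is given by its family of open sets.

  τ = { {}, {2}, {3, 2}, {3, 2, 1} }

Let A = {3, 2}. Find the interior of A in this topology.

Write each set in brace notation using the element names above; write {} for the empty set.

{3, 2}

U open, U⊆A: {}, {2}, {3, 2}. int(A) = ⋃ = {3, 2}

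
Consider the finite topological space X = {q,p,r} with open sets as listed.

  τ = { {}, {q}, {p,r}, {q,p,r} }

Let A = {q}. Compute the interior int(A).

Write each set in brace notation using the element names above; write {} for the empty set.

interior: largest open inside A is {q} (from {}, {q})

{q}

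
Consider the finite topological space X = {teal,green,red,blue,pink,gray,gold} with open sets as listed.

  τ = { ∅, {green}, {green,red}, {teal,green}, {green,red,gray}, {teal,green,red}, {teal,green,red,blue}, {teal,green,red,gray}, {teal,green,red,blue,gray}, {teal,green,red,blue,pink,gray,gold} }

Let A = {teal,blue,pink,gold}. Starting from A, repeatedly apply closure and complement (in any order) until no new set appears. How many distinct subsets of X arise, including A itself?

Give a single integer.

4

closure: X∖int(X∖A) = X∖{green,red,gray} = {teal,blue,pink,gold}
Let k=closure and c=complement:
  1. A     = {teal,blue,pink,gold}
  2. cA    = {green,red,gray}
  3. kcA   = {teal,green,red,blue,pink,gray,gold}
  4. ckcA  = ∅
— saturated at 4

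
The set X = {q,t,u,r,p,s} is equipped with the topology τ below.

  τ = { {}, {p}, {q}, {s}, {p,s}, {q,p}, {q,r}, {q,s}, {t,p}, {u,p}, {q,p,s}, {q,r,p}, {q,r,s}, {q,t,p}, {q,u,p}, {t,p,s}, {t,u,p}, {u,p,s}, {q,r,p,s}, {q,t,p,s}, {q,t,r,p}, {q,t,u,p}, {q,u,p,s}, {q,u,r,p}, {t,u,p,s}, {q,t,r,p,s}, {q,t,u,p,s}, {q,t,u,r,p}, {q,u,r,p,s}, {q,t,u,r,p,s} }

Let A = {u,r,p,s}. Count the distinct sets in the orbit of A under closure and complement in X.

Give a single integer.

8

complement {q,t}; its interior {q}; cl(A) = X∖{q} = {t,u,r,p,s}
With k = closure, c = complement:
  1. A     = {u,r,p,s}
  2. kA    = {t,u,r,p,s}
  3. cA    = {q,t}
  4. ckA   = {q}
  5. kcA   = {q,t,r}
  6. kckA  = {q,r}
  7. ckcA  = {u,p,s}
  8. ckckA = {t,u,p,s}
k, c of each give nothing new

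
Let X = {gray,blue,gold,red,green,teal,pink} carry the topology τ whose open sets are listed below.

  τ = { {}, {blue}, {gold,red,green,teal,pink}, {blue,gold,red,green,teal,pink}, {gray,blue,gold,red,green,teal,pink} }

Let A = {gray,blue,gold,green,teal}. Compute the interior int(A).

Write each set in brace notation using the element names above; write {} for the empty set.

open subsets of A: {}, {blue}; so int(A) = {blue}

{blue}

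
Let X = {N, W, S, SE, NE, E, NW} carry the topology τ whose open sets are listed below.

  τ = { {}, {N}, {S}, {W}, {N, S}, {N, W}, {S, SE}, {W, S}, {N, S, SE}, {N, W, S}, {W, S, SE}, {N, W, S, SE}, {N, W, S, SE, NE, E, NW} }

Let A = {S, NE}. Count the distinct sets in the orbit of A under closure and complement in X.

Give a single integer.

8

cl via duality: int({N, W, SE, E, NW}) = {N, W}, so X∖{N, W} = {S, SE, NE, E, NW}
Write k for closure, c for complement:
  1. A     = {S, NE}
  2. kA    = {S, SE, NE, E, NW}
  3. cA    = {N, W, SE, E, NW}
  4. ckA   = {N, W}
  5. kcA   = {N, W, SE, NE, E, NW}
  6. kckA  = {N, W, NE, E, NW}
  7. ckcA  = {S}
  8. ckckA = {S, SE}
applying k or c yields no new set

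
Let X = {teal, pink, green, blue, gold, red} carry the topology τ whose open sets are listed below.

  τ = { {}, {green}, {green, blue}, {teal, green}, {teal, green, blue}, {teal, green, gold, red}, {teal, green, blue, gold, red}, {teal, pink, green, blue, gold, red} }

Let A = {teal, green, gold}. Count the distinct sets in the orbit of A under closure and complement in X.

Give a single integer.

6

closure: X∖int(X∖A) = X∖{} = {teal, pink, green, blue, gold, red}
Let k=closure and c=complement:
  1. A     = {teal, green, gold}
  2. kA    = {teal, pink, green, blue, gold, red}
  3. cA    = {pink, blue, red}
  4. ckA   = {}
  5. kcA   = {pink, blue, gold, red}
  6. ckcA  = {teal, green}
— saturated at 6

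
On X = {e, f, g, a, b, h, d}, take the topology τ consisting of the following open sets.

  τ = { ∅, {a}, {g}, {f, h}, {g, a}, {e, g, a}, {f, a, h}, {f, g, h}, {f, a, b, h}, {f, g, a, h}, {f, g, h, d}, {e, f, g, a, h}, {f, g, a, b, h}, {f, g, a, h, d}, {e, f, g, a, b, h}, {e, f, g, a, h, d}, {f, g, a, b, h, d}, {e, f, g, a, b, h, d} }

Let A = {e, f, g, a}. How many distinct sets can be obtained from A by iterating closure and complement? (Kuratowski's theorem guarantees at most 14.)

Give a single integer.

8

cl via duality: int({b, h, d}) = ∅, so X∖∅ = {e, f, g, a, b, h, d}
Write k for closure, c for complement:
  1. A     = {e, f, g, a}
  2. kA    = {e, f, g, a, b, h, d}
  3. cA    = {b, h, d}
  4. ckA   = ∅
  5. kcA   = {f, b, h, d}
  6. ckcA  = {e, g, a}
  7. kckcA = {e, g, a, b, d}
  8. ckckcA = {f, h}
applying k or c yields no new set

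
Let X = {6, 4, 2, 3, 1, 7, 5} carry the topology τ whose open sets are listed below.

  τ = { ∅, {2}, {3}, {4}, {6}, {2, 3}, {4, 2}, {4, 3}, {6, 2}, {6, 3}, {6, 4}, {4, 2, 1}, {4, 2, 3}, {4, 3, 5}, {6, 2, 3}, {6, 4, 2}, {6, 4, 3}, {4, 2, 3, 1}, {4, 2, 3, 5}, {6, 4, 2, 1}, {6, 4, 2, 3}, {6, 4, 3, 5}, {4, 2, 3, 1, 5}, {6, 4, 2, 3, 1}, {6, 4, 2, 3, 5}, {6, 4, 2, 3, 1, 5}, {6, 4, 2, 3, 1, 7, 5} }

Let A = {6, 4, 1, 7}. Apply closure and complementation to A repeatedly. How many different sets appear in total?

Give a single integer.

6

complement {2, 3, 5}; its interior {2, 3}; cl(A) = X∖{2, 3} = {6, 4, 1, 7, 5}
With k = closure, c = complement:
  1. A     = {6, 4, 1, 7}
  2. kA    = {6, 4, 1, 7, 5}
  3. cA    = {2, 3, 5}
  4. ckA   = {2, 3}
  5. kcA   = {2, 3, 1, 7, 5}
  6. ckcA  = {6, 4}
k, c of each give nothing new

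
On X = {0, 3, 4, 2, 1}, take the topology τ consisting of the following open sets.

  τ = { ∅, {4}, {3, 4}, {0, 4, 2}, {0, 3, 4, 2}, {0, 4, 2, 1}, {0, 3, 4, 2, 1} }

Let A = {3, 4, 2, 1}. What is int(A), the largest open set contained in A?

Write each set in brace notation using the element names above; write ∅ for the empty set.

open subsets of A: ∅, {4}, {3, 4}; so int(A) = {3, 4}

{3, 4}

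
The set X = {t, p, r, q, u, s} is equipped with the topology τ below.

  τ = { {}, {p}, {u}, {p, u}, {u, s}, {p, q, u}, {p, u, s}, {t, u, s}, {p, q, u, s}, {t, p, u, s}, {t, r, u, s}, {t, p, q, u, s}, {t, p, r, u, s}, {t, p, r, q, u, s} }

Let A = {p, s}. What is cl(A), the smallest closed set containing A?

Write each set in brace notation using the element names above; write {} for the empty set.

X∖A={t, r, q, u}, int(X∖A)={u}, hence cl(A)={t, p, r, q, s}

{t, p, r, q, s}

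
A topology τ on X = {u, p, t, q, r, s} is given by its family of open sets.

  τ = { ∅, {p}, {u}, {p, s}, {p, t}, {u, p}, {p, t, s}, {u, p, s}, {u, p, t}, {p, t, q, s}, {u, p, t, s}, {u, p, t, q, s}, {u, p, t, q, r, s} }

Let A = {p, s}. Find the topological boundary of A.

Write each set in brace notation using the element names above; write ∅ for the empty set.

interior: largest open inside A is {p, s} (from ∅, {p}, {p, s})
cl via duality: int({u, t, q, r}) = {u}, so X∖{u} = {p, t, q, r, s}
cl∖int = {t, q, r}

{t, q, r}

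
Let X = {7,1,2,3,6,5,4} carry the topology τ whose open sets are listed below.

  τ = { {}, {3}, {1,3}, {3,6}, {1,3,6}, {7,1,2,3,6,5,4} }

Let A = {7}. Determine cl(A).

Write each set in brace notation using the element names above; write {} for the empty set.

{7,2,5,4}

cl via duality: int({1,2,3,6,5,4}) = {1,3,6}, so X∖{1,3,6} = {7,2,5,4}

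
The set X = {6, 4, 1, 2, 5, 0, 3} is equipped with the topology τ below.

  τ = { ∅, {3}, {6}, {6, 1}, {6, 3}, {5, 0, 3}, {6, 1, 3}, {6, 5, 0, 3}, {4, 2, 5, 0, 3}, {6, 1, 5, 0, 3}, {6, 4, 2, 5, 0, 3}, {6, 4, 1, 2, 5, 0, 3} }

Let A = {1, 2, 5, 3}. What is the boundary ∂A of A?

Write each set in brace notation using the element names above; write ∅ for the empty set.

interior: largest open inside A is {3} (from ∅, {3})
cl via duality: int({6, 4, 0}) = {6}, so X∖{6} = {4, 1, 2, 5, 0, 3}
cl∖int = {4, 1, 2, 5, 0}

{4, 1, 2, 5, 0}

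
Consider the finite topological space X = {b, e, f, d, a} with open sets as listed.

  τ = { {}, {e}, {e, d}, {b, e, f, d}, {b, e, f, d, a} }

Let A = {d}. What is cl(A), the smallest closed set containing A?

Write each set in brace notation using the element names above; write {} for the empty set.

X∖A={b, e, f, a}, int(X∖A)={e}, hence cl(A)={b, f, d, a}

{b, f, d, a}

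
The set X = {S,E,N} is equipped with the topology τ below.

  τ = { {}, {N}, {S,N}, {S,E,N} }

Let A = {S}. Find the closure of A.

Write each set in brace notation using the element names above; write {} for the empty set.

X∖A={E,N}, int(X∖A)={N}, hence cl(A)={S,E}

{S,E}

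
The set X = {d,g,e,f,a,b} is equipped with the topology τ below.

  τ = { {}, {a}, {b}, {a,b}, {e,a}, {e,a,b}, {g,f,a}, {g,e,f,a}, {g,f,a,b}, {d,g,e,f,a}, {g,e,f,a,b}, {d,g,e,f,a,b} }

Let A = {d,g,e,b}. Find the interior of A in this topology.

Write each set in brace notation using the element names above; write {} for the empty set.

{b}

interior: largest open inside A is {b} (from {}, {b})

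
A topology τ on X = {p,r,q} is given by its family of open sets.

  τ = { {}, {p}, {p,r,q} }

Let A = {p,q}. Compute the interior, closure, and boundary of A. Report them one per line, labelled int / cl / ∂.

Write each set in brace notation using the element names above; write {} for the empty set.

int(A) = {p}
cl(A)  = {p,r,q}
∂A     = {r,q}

U open, U⊆A: {}, {p}. int(A) = ⋃ = {p}
X∖A={r}, int(X∖A)={}, hence cl(A)={p,r,q}
∂A: remove int from cl → {r,q}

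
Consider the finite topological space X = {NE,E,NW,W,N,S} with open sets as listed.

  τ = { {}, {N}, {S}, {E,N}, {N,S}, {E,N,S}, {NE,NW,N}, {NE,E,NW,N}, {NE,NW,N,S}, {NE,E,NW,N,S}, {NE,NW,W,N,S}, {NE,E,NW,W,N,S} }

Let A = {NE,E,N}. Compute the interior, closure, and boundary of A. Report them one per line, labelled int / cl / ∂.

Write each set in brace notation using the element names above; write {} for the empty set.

int(A) = {E,N}
cl(A)  = {NE,E,NW,W,N}
∂A     = {NE,NW,W}

interior: largest open inside A is {E,N} (from {}, {N}, {E,N})
cl via duality: int({NW,W,S}) = {S}, so X∖{S} = {NE,E,NW,W,N}
cl∖int = {NE,NW,W}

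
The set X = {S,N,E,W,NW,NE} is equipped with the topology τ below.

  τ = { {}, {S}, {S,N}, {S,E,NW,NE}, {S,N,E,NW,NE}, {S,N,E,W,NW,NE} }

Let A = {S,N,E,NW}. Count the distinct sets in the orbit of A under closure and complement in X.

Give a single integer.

complement {W,NE}; its interior {}; cl(A) = X∖{} = {S,N,E,W,NW,NE}
With k = closure, c = complement:
  1. A     = {S,N,E,NW}
  2. kA    = {S,N,E,W,NW,NE}
  3. cA    = {W,NE}
  4. ckA   = {}
  5. kcA   = {E,W,NW,NE}
  6. ckcA  = {S,N}
k, c of each give nothing new

6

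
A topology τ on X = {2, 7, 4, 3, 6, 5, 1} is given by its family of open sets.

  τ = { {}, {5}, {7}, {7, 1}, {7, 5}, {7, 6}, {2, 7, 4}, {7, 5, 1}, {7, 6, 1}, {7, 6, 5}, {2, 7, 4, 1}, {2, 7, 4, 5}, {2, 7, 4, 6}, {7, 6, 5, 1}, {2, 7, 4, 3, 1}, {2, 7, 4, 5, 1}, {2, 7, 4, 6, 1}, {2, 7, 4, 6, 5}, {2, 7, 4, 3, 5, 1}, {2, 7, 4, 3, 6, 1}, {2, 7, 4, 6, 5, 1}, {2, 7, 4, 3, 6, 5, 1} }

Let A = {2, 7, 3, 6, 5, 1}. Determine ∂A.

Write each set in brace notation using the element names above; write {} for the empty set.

{2, 4, 3}

U open, U⊆A: {}, {7}, {5}, {7, 6}, {7, 5}, {7, 1}, {7, 5, 1}, {7, 6, 5}, {7, 6, 1}, {7, 6, 5, 1}. int(A) = ⋃ = {7, 6, 5, 1}
X∖A={4}, int(X∖A)={}, hence cl(A)={2, 7, 4, 3, 6, 5, 1}
∂A: remove int from cl → {2, 4, 3}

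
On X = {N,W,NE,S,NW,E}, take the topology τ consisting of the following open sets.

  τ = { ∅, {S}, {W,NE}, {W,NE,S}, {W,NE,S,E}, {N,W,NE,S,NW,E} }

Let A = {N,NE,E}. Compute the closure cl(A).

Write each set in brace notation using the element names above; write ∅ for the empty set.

{N,W,NE,NW,E}

closure: X∖int(X∖A) = X∖{S} = {N,W,NE,NW,E}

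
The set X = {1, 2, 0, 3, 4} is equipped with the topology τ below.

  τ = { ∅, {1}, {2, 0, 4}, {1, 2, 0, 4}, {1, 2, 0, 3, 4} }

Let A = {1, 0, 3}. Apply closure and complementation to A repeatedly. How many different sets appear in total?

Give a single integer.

8

cl via duality: int({2, 4}) = ∅, so X∖∅ = {1, 2, 0, 3, 4}
Write k for closure, c for complement:
  1. A     = {1, 0, 3}
  2. kA    = {1, 2, 0, 3, 4}
  3. cA    = {2, 4}
  4. ckA   = ∅
  5. kcA   = {2, 0, 3, 4}
  6. ckcA  = {1}
  7. kckcA = {1, 3}
  8. ckckcA = {2, 0, 4}
applying k or c yields no new set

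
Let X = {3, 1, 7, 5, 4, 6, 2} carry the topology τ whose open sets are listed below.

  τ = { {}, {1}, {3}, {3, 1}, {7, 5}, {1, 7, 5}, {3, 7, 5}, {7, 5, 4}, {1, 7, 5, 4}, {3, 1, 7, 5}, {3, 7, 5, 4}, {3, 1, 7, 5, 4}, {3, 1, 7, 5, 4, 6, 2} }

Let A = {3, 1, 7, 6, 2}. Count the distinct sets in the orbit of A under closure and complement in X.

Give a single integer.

8

cl via duality: int({5, 4}) = {}, so X∖{} = {3, 1, 7, 5, 4, 6, 2}
Write k for closure, c for complement:
  1. A     = {3, 1, 7, 6, 2}
  2. kA    = {3, 1, 7, 5, 4, 6, 2}
  3. cA    = {5, 4}
  4. ckA   = {}
  5. kcA   = {7, 5, 4, 6, 2}
  6. ckcA  = {3, 1}
  7. kckcA = {3, 1, 6, 2}
  8. ckckcA = {7, 5, 4}
applying k or c yields no new set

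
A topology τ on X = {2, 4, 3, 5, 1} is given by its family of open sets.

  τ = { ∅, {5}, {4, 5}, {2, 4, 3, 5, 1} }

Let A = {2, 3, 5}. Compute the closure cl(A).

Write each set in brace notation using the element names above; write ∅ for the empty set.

{2, 4, 3, 5, 1}

X∖A={4, 1}, int(X∖A)=∅, hence cl(A)={2, 4, 3, 5, 1}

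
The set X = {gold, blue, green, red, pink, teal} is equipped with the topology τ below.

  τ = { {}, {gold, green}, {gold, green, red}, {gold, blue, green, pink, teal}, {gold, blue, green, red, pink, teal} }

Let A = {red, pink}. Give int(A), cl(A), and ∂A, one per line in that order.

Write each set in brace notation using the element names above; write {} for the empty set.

interior: largest open inside A is {} (from {})
cl via duality: int({gold, blue, green, teal}) = {gold, green}, so X∖{gold, green} = {blue, red, pink, teal}
cl∖int = {blue, red, pink, teal}

int(A) = {}
cl(A)  = {blue, red, pink, teal}
∂A     = {blue, red, pink, teal}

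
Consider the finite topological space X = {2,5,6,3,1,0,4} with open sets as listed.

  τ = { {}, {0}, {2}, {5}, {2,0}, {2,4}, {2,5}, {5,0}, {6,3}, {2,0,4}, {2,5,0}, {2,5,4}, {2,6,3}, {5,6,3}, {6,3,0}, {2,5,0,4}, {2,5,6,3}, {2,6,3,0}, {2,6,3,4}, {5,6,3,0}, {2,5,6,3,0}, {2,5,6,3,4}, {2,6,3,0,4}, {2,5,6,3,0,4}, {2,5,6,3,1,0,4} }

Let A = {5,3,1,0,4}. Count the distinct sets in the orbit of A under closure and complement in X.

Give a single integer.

cl via duality: int({2,6}) = {2}, so X∖{2} = {5,6,3,1,0,4}
Write k for closure, c for complement:
  1. A     = {5,3,1,0,4}
  2. kA    = {5,6,3,1,0,4}
  3. cA    = {2,6}
  4. ckA   = {2}
  5. kcA   = {2,6,3,1,4}
  6. kckA  = {2,1,4}
  7. ckcA  = {5,0}
  8. ckckA = {5,6,3,0}
  9. kckcA = {5,1,0}
  10. kckckA = {5,6,3,1,0}
  11. ckckcA = {2,6,3,4}
  12. ckckckA = {2,4}
applying k or c yields no new set

12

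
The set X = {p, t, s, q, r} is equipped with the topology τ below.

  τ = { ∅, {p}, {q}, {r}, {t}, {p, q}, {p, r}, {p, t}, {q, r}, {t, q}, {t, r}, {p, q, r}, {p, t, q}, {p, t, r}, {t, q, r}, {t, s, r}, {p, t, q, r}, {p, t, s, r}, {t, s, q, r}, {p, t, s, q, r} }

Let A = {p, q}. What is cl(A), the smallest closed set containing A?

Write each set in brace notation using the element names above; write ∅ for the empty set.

{p, q}

closure: X∖int(X∖A) = X∖{t, s, r} = {p, q}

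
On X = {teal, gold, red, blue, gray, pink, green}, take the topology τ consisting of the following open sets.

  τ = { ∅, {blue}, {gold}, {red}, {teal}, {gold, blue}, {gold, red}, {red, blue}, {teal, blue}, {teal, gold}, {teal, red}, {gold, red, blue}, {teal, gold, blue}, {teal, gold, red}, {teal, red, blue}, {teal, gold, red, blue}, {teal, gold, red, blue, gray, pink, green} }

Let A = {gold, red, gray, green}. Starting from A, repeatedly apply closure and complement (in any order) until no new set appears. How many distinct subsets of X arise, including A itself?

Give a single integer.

X∖A={teal, blue, pink}, int(X∖A)={teal, blue}, hence cl(A)={gold, red, gray, pink, green}
Orbit (k=closure, c=complement):
  1. A     = {gold, red, gray, green}
  2. kA    = {gold, red, gray, pink, green}
  3. cA    = {teal, blue, pink}
  4. ckA   = {teal, blue}
  5. kcA   = {teal, blue, gray, pink, green}
  6. ckcA  = {gold, red}
(closed under both — stop)

6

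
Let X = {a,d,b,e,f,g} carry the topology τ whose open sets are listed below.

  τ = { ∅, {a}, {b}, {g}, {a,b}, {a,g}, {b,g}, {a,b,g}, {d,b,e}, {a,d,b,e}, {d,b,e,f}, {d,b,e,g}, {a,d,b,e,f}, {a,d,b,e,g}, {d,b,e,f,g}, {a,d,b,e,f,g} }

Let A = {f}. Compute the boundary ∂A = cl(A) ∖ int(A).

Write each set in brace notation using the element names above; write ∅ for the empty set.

interior: largest open inside A is ∅ (from ∅)
cl via duality: int({a,d,b,e,g}) = {a,d,b,e,g}, so X∖{a,d,b,e,g} = {f}
cl∖int = {f}

{f}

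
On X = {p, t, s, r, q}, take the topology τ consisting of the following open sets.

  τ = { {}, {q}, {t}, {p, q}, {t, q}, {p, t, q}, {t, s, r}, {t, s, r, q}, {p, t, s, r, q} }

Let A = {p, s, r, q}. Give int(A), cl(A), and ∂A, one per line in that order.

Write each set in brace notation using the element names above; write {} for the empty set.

opens ⊆ A: {}, {q}, {p, q}; union → int = {p, q}
complement {t}; its interior {t}; cl(A) = X∖{t} = {p, s, r, q}
boundary = {p, s, r, q} ∖ {p, q} = {s, r}

int(A) = {p, q}
cl(A)  = {p, s, r, q}
∂A     = {s, r}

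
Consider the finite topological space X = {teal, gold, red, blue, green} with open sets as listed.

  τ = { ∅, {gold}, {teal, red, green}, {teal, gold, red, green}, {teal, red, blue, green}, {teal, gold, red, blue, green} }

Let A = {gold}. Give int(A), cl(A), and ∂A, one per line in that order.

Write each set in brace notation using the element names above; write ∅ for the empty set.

int(A) = {gold}
cl(A)  = {gold}
∂A     = ∅

open subsets of A: ∅, {gold}; so int(A) = {gold}
closure: X∖int(X∖A) = X∖{teal, red, blue, green} = {gold}
∂A = {gold} minus {gold} = ∅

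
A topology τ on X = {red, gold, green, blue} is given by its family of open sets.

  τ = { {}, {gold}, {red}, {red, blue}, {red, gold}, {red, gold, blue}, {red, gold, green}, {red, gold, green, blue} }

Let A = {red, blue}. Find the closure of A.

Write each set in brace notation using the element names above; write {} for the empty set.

X∖A={gold, green}, int(X∖A)={gold}, hence cl(A)={red, green, blue}

{red, green, blue}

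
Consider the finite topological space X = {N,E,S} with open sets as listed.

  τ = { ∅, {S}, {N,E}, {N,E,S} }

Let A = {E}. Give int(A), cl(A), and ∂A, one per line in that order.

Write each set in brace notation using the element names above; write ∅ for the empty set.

open subsets of A: ∅; so int(A) = ∅
closure: X∖int(X∖A) = X∖{S} = {N,E}
∂A = {N,E} minus ∅ = {N,E}

int(A) = ∅
cl(A)  = {N,E}
∂A     = {N,E}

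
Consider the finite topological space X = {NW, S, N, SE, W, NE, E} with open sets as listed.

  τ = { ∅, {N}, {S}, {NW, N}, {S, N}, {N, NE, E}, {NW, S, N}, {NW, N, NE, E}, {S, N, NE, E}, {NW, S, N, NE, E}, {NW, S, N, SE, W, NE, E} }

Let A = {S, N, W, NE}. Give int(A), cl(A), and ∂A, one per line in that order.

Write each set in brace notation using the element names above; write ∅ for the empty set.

int(A) = {S, N}
cl(A)  = {NW, S, N, SE, W, NE, E}
∂A     = {NW, SE, W, NE, E}

open subsets of A: ∅, {S}, {N}, {S, N}; so int(A) = {S, N}
closure: X∖int(X∖A) = X∖∅ = {NW, S, N, SE, W, NE, E}
∂A = {NW, S, N, SE, W, NE, E} minus {S, N} = {NW, SE, W, NE, E}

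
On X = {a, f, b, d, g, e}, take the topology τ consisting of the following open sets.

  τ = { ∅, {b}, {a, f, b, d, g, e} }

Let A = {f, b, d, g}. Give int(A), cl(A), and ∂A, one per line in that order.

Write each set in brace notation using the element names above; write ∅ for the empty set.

int(A) = {b}
cl(A)  = {a, f, b, d, g, e}
∂A     = {a, f, d, g, e}

open subsets of A: ∅, {b}; so int(A) = {b}
closure: X∖int(X∖A) = X∖∅ = {a, f, b, d, g, e}
∂A = {a, f, b, d, g, e} minus {b} = {a, f, d, g, e}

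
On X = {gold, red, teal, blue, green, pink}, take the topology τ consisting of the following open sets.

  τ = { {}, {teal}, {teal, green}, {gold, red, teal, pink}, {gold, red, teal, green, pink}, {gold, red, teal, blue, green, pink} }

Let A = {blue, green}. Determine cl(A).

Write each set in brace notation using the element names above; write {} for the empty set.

{blue, green}

cl via duality: int({gold, red, teal, pink}) = {gold, red, teal, pink}, so X∖{gold, red, teal, pink} = {blue, green}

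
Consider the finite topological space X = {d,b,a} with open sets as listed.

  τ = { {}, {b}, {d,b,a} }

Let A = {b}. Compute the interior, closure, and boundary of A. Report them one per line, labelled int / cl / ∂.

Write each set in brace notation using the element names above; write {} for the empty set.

int(A) = {b}
cl(A)  = {d,b,a}
∂A     = {d,a}

opens ⊆ A: {}, {b}; union → int = {b}
complement {d,a}; its interior {}; cl(A) = X∖{} = {d,b,a}
boundary = {d,b,a} ∖ {b} = {d,a}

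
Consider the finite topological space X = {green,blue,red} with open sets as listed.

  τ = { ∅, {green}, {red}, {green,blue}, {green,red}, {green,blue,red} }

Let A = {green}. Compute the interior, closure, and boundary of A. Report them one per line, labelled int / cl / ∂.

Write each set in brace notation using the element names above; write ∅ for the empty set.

int(A) = {green}
cl(A)  = {green,blue}
∂A     = {blue}

interior: largest open inside A is {green} (from ∅, {green})
cl via duality: int({blue,red}) = {red}, so X∖{red} = {green,blue}
cl∖int = {blue}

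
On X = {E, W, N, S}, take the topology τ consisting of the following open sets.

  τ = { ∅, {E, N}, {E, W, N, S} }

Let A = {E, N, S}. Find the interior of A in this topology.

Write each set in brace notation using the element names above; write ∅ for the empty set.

open subsets of A: ∅, {E, N}; so int(A) = {E, N}

{E, N}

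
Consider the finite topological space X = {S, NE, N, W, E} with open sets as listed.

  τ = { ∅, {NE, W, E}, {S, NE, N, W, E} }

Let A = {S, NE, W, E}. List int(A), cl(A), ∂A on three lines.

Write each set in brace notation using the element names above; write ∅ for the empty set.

interior: largest open inside A is {NE, W, E} (from ∅, {NE, W, E})
cl via duality: int({N}) = ∅, so X∖∅ = {S, NE, N, W, E}
cl∖int = {S, N}

int(A) = {NE, W, E}
cl(A)  = {S, NE, N, W, E}
∂A     = {S, N}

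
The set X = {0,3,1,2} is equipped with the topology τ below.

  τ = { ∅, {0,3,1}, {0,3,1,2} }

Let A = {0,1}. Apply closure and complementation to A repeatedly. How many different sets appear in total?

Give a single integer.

closure: X∖int(X∖A) = X∖∅ = {0,3,1,2}
Let k=closure and c=complement:
  1. A     = {0,1}
  2. kA    = {0,3,1,2}
  3. cA    = {3,2}
  4. ckA   = ∅
— saturated at 4

4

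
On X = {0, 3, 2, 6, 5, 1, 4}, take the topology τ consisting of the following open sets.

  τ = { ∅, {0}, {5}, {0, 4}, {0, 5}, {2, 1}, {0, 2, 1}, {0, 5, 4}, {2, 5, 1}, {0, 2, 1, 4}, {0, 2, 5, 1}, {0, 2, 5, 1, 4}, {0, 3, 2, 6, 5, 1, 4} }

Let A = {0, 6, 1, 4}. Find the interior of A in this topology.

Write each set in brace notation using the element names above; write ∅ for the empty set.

{0, 4}

open subsets of A: ∅, {0}, {0, 4}; so int(A) = {0, 4}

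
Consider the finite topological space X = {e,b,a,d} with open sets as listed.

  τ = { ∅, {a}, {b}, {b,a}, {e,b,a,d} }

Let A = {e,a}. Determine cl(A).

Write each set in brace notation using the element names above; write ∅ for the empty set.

{e,a,d}

cl via duality: int({b,d}) = {b}, so X∖{b} = {e,a,d}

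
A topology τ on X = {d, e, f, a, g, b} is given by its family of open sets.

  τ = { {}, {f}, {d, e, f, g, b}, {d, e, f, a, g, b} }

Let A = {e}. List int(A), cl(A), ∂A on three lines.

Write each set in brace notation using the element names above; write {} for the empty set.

int(A) = {}
cl(A)  = {d, e, a, g, b}
∂A     = {d, e, a, g, b}

opens ⊆ A: {}; union → int = {}
complement {d, f, a, g, b}; its interior {f}; cl(A) = X∖{f} = {d, e, a, g, b}
boundary = {d, e, a, g, b} ∖ {} = {d, e, a, g, b}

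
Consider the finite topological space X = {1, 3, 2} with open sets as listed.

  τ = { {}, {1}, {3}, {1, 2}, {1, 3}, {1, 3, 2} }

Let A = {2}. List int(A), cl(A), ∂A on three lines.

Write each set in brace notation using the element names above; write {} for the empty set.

int(A) = {}
cl(A)  = {2}
∂A     = {2}

U open, U⊆A: {}. int(A) = ⋃ = {}
X∖A={1, 3}, int(X∖A)={1, 3}, hence cl(A)={2}
∂A: remove int from cl → {2}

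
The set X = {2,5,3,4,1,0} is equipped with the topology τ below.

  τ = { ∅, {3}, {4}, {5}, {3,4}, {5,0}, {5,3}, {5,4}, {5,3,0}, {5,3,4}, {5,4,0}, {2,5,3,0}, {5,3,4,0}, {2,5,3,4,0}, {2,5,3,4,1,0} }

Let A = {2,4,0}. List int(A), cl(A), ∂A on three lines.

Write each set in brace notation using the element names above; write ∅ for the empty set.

int(A) = {4}
cl(A)  = {2,4,1,0}
∂A     = {2,1,0}

opens ⊆ A: ∅, {4}; union → int = {4}
complement {5,3,1}; its interior {5,3}; cl(A) = X∖{5,3} = {2,4,1,0}
boundary = {2,4,1,0} ∖ {4} = {2,1,0}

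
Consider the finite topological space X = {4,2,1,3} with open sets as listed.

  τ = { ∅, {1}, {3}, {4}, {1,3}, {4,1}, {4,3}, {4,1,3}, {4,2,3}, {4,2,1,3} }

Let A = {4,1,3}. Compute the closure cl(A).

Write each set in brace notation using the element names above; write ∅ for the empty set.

cl via duality: int({2}) = ∅, so X∖∅ = {4,2,1,3}

{4,2,1,3}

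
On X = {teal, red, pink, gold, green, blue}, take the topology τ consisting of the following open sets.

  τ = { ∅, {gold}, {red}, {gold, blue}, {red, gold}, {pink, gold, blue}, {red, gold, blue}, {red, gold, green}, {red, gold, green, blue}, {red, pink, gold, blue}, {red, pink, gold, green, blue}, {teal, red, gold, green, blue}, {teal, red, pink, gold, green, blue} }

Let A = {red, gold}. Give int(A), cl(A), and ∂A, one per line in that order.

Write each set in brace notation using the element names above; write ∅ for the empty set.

opens ⊆ A: ∅, {red}, {gold}, {red, gold}; union → int = {red, gold}
complement {teal, pink, green, blue}; its interior ∅; cl(A) = X∖∅ = {teal, red, pink, gold, green, blue}
boundary = {teal, red, pink, gold, green, blue} ∖ {red, gold} = {teal, pink, green, blue}

int(A) = {red, gold}
cl(A)  = {teal, red, pink, gold, green, blue}
∂A     = {teal, pink, green, blue}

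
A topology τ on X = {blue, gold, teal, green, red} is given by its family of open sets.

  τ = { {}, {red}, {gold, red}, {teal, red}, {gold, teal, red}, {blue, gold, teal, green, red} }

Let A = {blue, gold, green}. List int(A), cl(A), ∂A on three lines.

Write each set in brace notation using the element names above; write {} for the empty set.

int(A) = {}
cl(A)  = {blue, gold, green}
∂A     = {blue, gold, green}

opens ⊆ A: {}; union → int = {}
complement {teal, red}; its interior {teal, red}; cl(A) = X∖{teal, red} = {blue, gold, green}
boundary = {blue, gold, green} ∖ {} = {blue, gold, green}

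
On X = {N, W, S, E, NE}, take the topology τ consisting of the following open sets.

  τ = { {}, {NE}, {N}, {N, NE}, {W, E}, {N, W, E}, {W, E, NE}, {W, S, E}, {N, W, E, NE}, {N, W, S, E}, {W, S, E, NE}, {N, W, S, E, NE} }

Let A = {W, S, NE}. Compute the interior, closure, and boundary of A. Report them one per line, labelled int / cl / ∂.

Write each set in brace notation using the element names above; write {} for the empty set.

interior: largest open inside A is {NE} (from {}, {NE})
cl via duality: int({N, E}) = {N}, so X∖{N} = {W, S, E, NE}
cl∖int = {W, S, E}

int(A) = {NE}
cl(A)  = {W, S, E, NE}
∂A     = {W, S, E}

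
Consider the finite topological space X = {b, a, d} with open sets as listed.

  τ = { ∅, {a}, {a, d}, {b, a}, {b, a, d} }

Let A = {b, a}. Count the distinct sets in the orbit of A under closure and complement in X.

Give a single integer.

4

complement {d}; its interior ∅; cl(A) = X∖∅ = {b, a, d}
With k = closure, c = complement:
  1. A     = {b, a}
  2. kA    = {b, a, d}
  3. cA    = {d}
  4. ckA   = ∅
k, c of each give nothing new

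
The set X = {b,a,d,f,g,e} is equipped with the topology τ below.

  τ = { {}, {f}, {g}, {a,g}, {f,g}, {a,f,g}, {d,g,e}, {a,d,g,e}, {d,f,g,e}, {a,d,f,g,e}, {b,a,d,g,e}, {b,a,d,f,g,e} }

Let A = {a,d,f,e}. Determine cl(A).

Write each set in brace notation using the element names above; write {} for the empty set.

X∖A={b,g}, int(X∖A)={g}, hence cl(A)={b,a,d,f,e}

{b,a,d,f,e}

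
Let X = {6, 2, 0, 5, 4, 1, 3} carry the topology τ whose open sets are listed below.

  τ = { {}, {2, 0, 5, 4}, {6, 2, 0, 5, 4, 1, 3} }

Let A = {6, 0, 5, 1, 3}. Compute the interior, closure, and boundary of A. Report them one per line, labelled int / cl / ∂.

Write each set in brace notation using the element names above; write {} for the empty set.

int(A) = {}
cl(A)  = {6, 2, 0, 5, 4, 1, 3}
∂A     = {6, 2, 0, 5, 4, 1, 3}

U open, U⊆A: {}. int(A) = ⋃ = {}
X∖A={2, 4}, int(X∖A)={}, hence cl(A)={6, 2, 0, 5, 4, 1, 3}
∂A: remove int from cl → {6, 2, 0, 5, 4, 1, 3}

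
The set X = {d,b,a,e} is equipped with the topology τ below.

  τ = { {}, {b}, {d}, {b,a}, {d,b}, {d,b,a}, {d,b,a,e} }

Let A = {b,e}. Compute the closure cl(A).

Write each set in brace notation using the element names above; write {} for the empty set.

cl via duality: int({d,a}) = {d}, so X∖{d} = {b,a,e}

{b,a,e}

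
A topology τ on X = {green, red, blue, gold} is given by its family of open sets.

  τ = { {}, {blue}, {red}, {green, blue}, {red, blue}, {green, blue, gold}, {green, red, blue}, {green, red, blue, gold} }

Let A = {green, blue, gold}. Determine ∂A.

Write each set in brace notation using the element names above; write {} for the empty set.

{}

interior: largest open inside A is {green, blue, gold} (from {}, {blue}, {green, blue}, {green, blue, gold})
cl via duality: int({red}) = {red}, so X∖{red} = {green, blue, gold}
cl∖int = {}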